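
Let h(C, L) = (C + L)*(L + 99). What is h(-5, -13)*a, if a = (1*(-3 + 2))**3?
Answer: 1548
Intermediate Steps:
a = -1 (a = (1*(-1))**3 = (-1)**3 = -1)
h(C, L) = (99 + L)*(C + L) (h(C, L) = (C + L)*(99 + L) = (99 + L)*(C + L))
h(-5, -13)*a = ((-13)**2 + 99*(-5) + 99*(-13) - 5*(-13))*(-1) = (169 - 495 - 1287 + 65)*(-1) = -1548*(-1) = 1548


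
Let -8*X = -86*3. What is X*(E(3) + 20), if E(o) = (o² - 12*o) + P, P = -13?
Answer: -645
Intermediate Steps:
X = 129/4 (X = -(-43)*3/4 = -⅛*(-258) = 129/4 ≈ 32.250)
E(o) = -13 + o² - 12*o (E(o) = (o² - 12*o) - 13 = -13 + o² - 12*o)
X*(E(3) + 20) = 129*((-13 + 3² - 12*3) + 20)/4 = 129*((-13 + 9 - 36) + 20)/4 = 129*(-40 + 20)/4 = (129/4)*(-20) = -645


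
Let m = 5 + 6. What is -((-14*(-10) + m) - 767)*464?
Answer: 285824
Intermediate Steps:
m = 11
-((-14*(-10) + m) - 767)*464 = -((-14*(-10) + 11) - 767)*464 = -((140 + 11) - 767)*464 = -(151 - 767)*464 = -(-616)*464 = -1*(-285824) = 285824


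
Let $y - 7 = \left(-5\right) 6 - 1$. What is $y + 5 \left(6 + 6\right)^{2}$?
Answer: $696$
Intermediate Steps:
$y = -24$ ($y = 7 - 31 = -24$)
$y + 5 \left(6 + 6\right)^{2} = -24 + 5 \left(6 + 6\right)^{2} = -24 + 5 \cdot 12^{2} = -24 + 5 \cdot 144 = -24 + 720 = 696$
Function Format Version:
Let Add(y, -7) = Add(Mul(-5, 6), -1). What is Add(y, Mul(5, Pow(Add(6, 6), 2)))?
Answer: 696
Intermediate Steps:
y = -24 (y = Add(7, Add(Mul(-5, 6), -1)) = Add(7, Add(-30, -1)) = Add(7, -31) = -24)
Add(y, Mul(5, Pow(Add(6, 6), 2))) = Add(-24, Mul(5, Pow(Add(6, 6), 2))) = Add(-24, Mul(5, Pow(12, 2))) = Add(-24, Mul(5, 144)) = Add(-24, 720) = 696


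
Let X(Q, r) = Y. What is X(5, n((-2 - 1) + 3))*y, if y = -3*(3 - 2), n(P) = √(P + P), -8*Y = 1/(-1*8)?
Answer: -3/64 ≈ -0.046875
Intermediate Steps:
Y = 1/64 (Y = -1/(8*((-1*8))) = -⅛/(-8) = -⅛*(-⅛) = 1/64 ≈ 0.015625)
n(P) = √2*√P (n(P) = √(2*P) = √2*√P)
X(Q, r) = 1/64
y = -3 (y = -3*1 = -3)
X(5, n((-2 - 1) + 3))*y = (1/64)*(-3) = -3/64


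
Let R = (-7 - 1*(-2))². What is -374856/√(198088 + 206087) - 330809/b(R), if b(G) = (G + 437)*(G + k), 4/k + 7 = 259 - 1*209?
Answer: -14224787/498498 - 124952*√16167/26945 ≈ -618.17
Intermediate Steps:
k = 4/43 (k = 4/(-7 + (259 - 1*209)) = 4/(-7 + (259 - 209)) = 4/(-7 + 50) = 4/43 ≈ 0.093023)
R = 25 (R = (-7 + 2)² = (-5)² = 25)
b(G) = (437 + G)*(4/43 + G) (b(G) = (G + 437)*(G + 4/43) = (437 + G)*(4/43 + G))
-374856/√(198088 + 206087) - 330809/b(R) = -374856/√(198088 + 206087) - 330809/(1748/43 + 25² + (18795/43)*25) = -374856*√16167/80835 - 330809/(1748/43 + 625 + 469875/43) = -374856*√16167/80835 - 330809/498498/43 = -124952*√16167/26945 - 330809*43/498498 = -124952*√16167/26945 - 14224787/498498 = -14224787/498498 - 124952*√16167/26945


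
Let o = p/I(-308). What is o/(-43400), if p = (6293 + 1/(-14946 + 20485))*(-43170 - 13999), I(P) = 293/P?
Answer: -10960046442576/1257768425 ≈ -8713.9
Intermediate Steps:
p = -1992735716832/5539 (p = (6293 + 1/5539)*(-57169) = (34856928/5539)*(-57169) = -1992735716832/5539 ≈ -3.5976e+8)
o = 613762600784256/1622927 (o = -1992735716832/(5539*(293/(-308))) = -1992735716832/(5539*(293*(-1/308))) = -1992735716832/(5539*(-293/308)) = -1992735716832/5539*(-308/293) = 613762600784256/1622927 ≈ 3.7818e+8)
o/(-43400) = (613762600784256/1622927)/(-43400) = (613762600784256/1622927)*(-1/43400) = -10960046442576/1257768425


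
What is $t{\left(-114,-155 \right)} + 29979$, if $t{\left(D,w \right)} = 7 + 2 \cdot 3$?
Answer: $29992$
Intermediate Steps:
$t{\left(D,w \right)} = 13$ ($t{\left(D,w \right)} = 7 + 6 = 13$)
$t{\left(-114,-155 \right)} + 29979 = 13 + 29979 = 29992$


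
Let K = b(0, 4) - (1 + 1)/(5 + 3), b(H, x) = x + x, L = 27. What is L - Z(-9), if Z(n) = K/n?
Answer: 1003/36 ≈ 27.861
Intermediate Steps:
b(H, x) = 2*x
K = 31/4 (K = 2*4 - (1 + 1)/(5 + 3) = 8 - 2/8 = 8 - 1*¼ = 8 - ¼ = 31/4 ≈ 7.7500)
Z(n) = 31/(4*n)
L - Z(-9) = 27 - 31/(4*(-9)) = 27 - 31*(-1)/(4*9) = 27 - 1*(-31/36) = 27 + 31/36 = 1003/36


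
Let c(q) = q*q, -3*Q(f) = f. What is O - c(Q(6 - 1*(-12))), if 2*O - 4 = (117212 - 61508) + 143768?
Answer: 99702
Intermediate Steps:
Q(f) = -f/3
O = 99738 (O = 2 + ((117212 - 61508) + 143768)/2 = 2 + (55704 + 143768)/2 = 2 + (½)*199472 = 2 + 99736 = 99738)
c(q) = q²
O - c(Q(6 - 1*(-12))) = 99738 - (-(6 - 1*(-12))/3)² = 99738 - (-(6 + 12)/3)² = 99738 - (-⅓*18)² = 99738 - 1*(-6)² = 99738 - 1*36 = 99738 - 36 = 99702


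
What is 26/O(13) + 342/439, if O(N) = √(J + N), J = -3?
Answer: 342/439 + 13*√10/5 ≈ 9.0010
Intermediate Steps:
O(N) = √(-3 + N)
26/O(13) + 342/439 = 26/(√(-3 + 13)) + 342/439 = 26/(√10) + 342*(1/439) = 26*(√10/10) + 342/439 = 13*√10/5 + 342/439 = 342/439 + 13*√10/5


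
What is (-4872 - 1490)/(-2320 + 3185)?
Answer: -6362/865 ≈ -7.3549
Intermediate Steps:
(-4872 - 1490)/(-2320 + 3185) = -6362/865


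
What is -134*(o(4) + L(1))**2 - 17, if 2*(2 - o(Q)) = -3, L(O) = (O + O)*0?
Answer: -3317/2 ≈ -1658.5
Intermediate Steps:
L(O) = 0 (L(O) = (2*O)*0 = 0)
o(Q) = 7/2 (o(Q) = 2 - 1/2*(-3) = 2 + 3/2 = 7/2)
-134*(o(4) + L(1))**2 - 17 = -134*(7/2 + 0)**2 - 17 = -134*(7/2)**2 - 17 = -134*49/4 - 17 = -3283/2 - 17 = -3317/2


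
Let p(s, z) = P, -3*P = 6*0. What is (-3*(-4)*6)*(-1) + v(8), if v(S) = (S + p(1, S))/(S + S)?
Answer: -143/2 ≈ -71.500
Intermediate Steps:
P = 0 (P = -2*0 = -⅓*0 = 0)
p(s, z) = 0
v(S) = ½ (v(S) = (S + 0)/(S + S) = S/((2*S)) = S*(1/(2*S)) = ½)
(-3*(-4)*6)*(-1) + v(8) = (-3*(-4)*6)*(-1) + ½ = (12*6)*(-1) + ½ = 72*(-1) + ½ = -72 + ½ = -143/2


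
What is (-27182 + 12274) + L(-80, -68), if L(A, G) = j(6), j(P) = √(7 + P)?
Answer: -14908 + √13 ≈ -14904.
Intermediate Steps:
L(A, G) = √13 (L(A, G) = √(7 + 6) = √13)
(-27182 + 12274) + L(-80, -68) = (-27182 + 12274) + √13 = -14908 + √13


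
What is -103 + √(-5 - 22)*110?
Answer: -103 + 330*I*√3 ≈ -103.0 + 571.58*I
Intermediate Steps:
-103 + √(-5 - 22)*110 = -103 + √(-27)*110 = -103 + (3*I*√3)*110 = -103 + 330*I*√3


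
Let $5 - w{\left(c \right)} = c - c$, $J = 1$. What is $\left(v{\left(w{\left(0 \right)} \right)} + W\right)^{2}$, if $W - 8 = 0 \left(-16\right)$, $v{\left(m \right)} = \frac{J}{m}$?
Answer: $\frac{1681}{25} \approx 67.24$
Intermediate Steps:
$w{\left(c \right)} = 5$ ($w{\left(c \right)} = 5 - \left(c - c\right) = 5 - 0 = 5 + 0 = 5$)
$v{\left(m \right)} = \frac{1}{m}$ ($v{\left(m \right)} = 1 \frac{1}{m} = \frac{1}{m}$)
$W = 8$ ($W = 8 + 0 \left(-16\right) = 8 + 0 = 8$)
$\left(v{\left(w{\left(0 \right)} \right)} + W\right)^{2} = \left(\frac{1}{5} + 8\right)^{2} = \left(\frac{41}{5}\right)^{2} = \frac{1681}{25}$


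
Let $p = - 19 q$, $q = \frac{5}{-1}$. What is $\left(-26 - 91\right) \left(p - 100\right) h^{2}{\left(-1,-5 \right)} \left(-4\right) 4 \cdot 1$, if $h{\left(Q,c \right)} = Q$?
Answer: $-9360$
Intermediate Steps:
$q = -5$ ($q = 5 \left(-1\right) = -5$)
$p = 95$ ($p = \left(-19\right) \left(-5\right) = 95$)
$\left(-26 - 91\right) \left(p - 100\right) h^{2}{\left(-1,-5 \right)} \left(-4\right) 4 \cdot 1 = \left(-26 - 91\right) \left(95 - 100\right) \left(-1\right)^{2} \left(-4\right) 4 \cdot 1 = \left(-117\right) \left(-5\right) 1 \left(\left(-16\right) 1\right) = 585 \cdot 1 \left(-16\right) = 585 \left(-16\right) = -9360$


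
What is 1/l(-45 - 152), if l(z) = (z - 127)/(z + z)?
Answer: 197/162 ≈ 1.2160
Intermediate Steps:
l(z) = (-127 + z)/(2*z) (l(z) = (-127 + z)/((2*z)) = (-127 + z)*(1/(2*z)) = (-127 + z)/(2*z))
1/l(-45 - 152) = 1/((-127 + (-45 - 152))/(2*(-45 - 152))) = 1/((1/2)*(-127 - 197)/(-197)) = 1/((1/2)*(-1/197)*(-324)) = 1/(162/197) = 197/162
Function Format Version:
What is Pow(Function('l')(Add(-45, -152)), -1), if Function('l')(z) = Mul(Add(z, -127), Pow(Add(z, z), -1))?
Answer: Rational(197, 162) ≈ 1.2160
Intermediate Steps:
Function('l')(z) = Mul(Rational(1, 2), Pow(z, -1), Add(-127, z)) (Function('l')(z) = Mul(Add(-127, z), Pow(Mul(2, z), -1)) = Mul(Add(-127, z), Mul(Rational(1, 2), Pow(z, -1))) = Mul(Rational(1, 2), Pow(z, -1), Add(-127, z)))
Pow(Function('l')(Add(-45, -152)), -1) = Pow(Mul(Rational(1, 2), Pow(Add(-45, -152), -1), Add(-127, Add(-45, -152))), -1) = Pow(Mul(Rational(1, 2), Pow(-197, -1), Add(-127, -197)), -1) = Pow(Mul(Rational(1, 2), Rational(-1, 197), -324), -1) = Pow(Rational(162, 197), -1) = Rational(197, 162)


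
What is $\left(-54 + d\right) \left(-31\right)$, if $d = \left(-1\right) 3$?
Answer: $1767$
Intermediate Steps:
$d = -3$
$\left(-54 + d\right) \left(-31\right) = \left(-54 - 3\right) \left(-31\right) = \left(-57\right) \left(-31\right) = 1767$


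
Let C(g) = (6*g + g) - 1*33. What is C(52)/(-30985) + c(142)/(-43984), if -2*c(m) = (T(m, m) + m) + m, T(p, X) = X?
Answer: -7958899/1362844240 ≈ -0.0058399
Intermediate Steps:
C(g) = -33 + 7*g (C(g) = 7*g - 33 = -33 + 7*g)
c(m) = -3*m/2 (c(m) = -((m + m) + m)/2 = -(2*m + m)/2 = -3*m/2)
C(52)/(-30985) + c(142)/(-43984) = (-33 + 7*52)/(-30985) - 3/2*142/(-43984) = (-33 + 364)*(-1/30985) - 213*(-1/43984) = 331*(-1/30985) + 213/43984 = -331/30985 + 213/43984 = -7958899/1362844240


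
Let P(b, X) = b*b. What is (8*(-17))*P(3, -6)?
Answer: -1224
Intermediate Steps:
P(b, X) = b²
(8*(-17))*P(3, -6) = (8*(-17))*3² = -136*9 = -1224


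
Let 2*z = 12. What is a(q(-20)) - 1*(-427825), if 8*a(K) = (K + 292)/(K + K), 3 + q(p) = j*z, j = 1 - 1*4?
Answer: 143748929/336 ≈ 4.2782e+5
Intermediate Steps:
j = -3 (j = 1 - 4 = -3)
z = 6 (z = (½)*12 = 6)
q(p) = -21 (q(p) = -3 - 3*6 = -3 - 18 = -21)
a(K) = (292 + K)/(16*K) (a(K) = ((K + 292)/(K + K))/8 = ((292 + K)/((2*K)))/8 = ((292 + K)*(1/(2*K)))/8 = ((292 + K)/(2*K))/8 = (292 + K)/(16*K))
a(q(-20)) - 1*(-427825) = (1/16)*(292 - 21)/(-21) - 1*(-427825) = (1/16)*(-1/21)*271 + 427825 = -271/336 + 427825 = 143748929/336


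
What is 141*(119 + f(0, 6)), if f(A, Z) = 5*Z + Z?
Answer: 21855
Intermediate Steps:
f(A, Z) = 6*Z
141*(119 + f(0, 6)) = 141*(119 + 6*6) = 141*(119 + 36) = 141*155 = 21855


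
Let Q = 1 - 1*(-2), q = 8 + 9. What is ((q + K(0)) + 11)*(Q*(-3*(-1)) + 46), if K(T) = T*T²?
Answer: 1540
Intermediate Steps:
q = 17
K(T) = T³
Q = 3 (Q = 1 + 2 = 3)
((q + K(0)) + 11)*(Q*(-3*(-1)) + 46) = ((17 + 0³) + 11)*(3*(-3*(-1)) + 46) = ((17 + 0) + 11)*(3*3 + 46) = (17 + 11)*(9 + 46) = 28*55 = 1540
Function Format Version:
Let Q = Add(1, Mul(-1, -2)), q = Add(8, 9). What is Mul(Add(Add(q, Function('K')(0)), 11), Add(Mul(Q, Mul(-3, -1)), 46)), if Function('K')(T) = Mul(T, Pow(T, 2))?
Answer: 1540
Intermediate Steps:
q = 17
Function('K')(T) = Pow(T, 3)
Q = 3 (Q = Add(1, 2) = 3)
Mul(Add(Add(q, Function('K')(0)), 11), Add(Mul(Q, Mul(-3, -1)), 46)) = Mul(Add(Add(17, Pow(0, 3)), 11), Add(Mul(3, Mul(-3, -1)), 46)) = Mul(Add(Add(17, 0), 11), Add(Mul(3, 3), 46)) = Mul(Add(17, 11), Add(9, 46)) = Mul(28, 55) = 1540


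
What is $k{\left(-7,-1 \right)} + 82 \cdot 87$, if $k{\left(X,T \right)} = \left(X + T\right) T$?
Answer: $7142$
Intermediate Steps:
$k{\left(X,T \right)} = T \left(T + X\right)$ ($k{\left(X,T \right)} = \left(T + X\right) T = T \left(T + X\right)$)
$k{\left(-7,-1 \right)} + 82 \cdot 87 = - (-1 - 7) + 82 \cdot 87 = \left(-1\right) \left(-8\right) + 7134 = 8 + 7134 = 7142$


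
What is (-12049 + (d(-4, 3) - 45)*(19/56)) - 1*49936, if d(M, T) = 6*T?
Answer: -3471673/56 ≈ -61994.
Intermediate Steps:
(-12049 + (d(-4, 3) - 45)*(19/56)) - 1*49936 = (-12049 + (6*3 - 45)*(19/56)) - 1*49936 = (-12049 + (18 - 45)*(19*(1/56))) - 49936 = (-12049 - 27*19/56) - 49936 = (-12049 - 513/56) - 49936 = -675257/56 - 49936 = -3471673/56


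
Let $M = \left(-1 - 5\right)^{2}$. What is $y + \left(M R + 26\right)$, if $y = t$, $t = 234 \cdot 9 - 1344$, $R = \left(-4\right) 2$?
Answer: $500$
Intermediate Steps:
$R = -8$
$M = 36$ ($M = \left(-6\right)^{2} = 36$)
$t = 762$ ($t = 2106 - 1344 = 762$)
$y = 762$
$y + \left(M R + 26\right) = 762 + \left(36 \left(-8\right) + 26\right) = 762 + \left(-288 + 26\right) = 762 - 262 = 500$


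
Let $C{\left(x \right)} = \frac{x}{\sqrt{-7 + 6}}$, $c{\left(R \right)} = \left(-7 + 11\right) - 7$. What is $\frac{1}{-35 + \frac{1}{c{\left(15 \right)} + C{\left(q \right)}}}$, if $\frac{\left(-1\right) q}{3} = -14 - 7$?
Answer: $- \frac{139233}{4873261} - \frac{63 i}{4873261} \approx -0.028571 - 1.2928 \cdot 10^{-5} i$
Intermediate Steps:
$c{\left(R \right)} = -3$ ($c{\left(R \right)} = 4 - 7 = -3$)
$q = 63$ ($q = - 3 \left(-14 - 7\right) = \left(-3\right) \left(-21\right) = 63$)
$C{\left(x \right)} = - i x$ ($C{\left(x \right)} = \frac{x}{\sqrt{-1}} = \frac{x}{i} = x \left(- i\right) = - i x$)
$\frac{1}{-35 + \frac{1}{c{\left(15 \right)} + C{\left(q \right)}}} = \frac{1}{-35 + \frac{1}{-3 - i 63}} = \frac{1}{-35 + \frac{1}{-3 - 63 i}} = \frac{1}{-35 + \frac{-3 + 63 i}{3978}}$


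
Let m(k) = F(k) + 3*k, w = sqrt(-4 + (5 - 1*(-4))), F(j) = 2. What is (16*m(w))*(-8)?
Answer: -256 - 384*sqrt(5) ≈ -1114.7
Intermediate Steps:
w = sqrt(5) (w = sqrt(-4 + (5 + 4)) = sqrt(-4 + 9) = sqrt(5) ≈ 2.2361)
m(k) = 2 + 3*k
(16*m(w))*(-8) = (16*(2 + 3*sqrt(5)))*(-8) = (32 + 48*sqrt(5))*(-8) = -256 - 384*sqrt(5)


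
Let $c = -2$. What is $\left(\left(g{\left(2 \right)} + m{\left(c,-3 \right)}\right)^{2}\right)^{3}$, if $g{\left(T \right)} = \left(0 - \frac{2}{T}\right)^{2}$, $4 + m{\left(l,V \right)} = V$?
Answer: $46656$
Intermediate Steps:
$m{\left(l,V \right)} = -4 + V$
$g{\left(T \right)} = \frac{4}{T^{2}}$ ($g{\left(T \right)} = \left(- \frac{2}{T}\right)^{2} = \frac{4}{T^{2}}$)
$\left(\left(g{\left(2 \right)} + m{\left(c,-3 \right)}\right)^{2}\right)^{3} = \left(\left(\frac{4}{4} - 7\right)^{2}\right)^{3} = \left(\left(4 \cdot \frac{1}{4} - 7\right)^{2}\right)^{3} = \left(\left(1 - 7\right)^{2}\right)^{3} = \left(\left(-6\right)^{2}\right)^{3} = 36^{3} = 46656$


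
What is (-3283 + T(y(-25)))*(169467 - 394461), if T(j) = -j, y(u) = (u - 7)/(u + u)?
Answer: 18469982454/25 ≈ 7.3880e+8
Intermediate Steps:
y(u) = (-7 + u)/(2*u) (y(u) = (-7 + u)/((2*u)) = (-7 + u)*(1/(2*u)) = (-7 + u)/(2*u))
(-3283 + T(y(-25)))*(169467 - 394461) = (-3283 - (-7 - 25)/(2*(-25)))*(169467 - 394461) = (-3283 - (-1)*(-32)/(2*25))*(-224994) = (-3283 - 1*16/25)*(-224994) = (-3283 - 16/25)*(-224994) = -82091/25*(-224994) = 18469982454/25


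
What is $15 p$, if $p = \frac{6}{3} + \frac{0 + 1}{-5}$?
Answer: $27$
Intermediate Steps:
$p = \frac{9}{5}$ ($p = 6 \cdot \frac{1}{3} + 1 \left(- \frac{1}{5}\right) = 2 - \frac{1}{5} = \frac{9}{5} \approx 1.8$)
$15 p = 15 \cdot \frac{9}{5} = 27$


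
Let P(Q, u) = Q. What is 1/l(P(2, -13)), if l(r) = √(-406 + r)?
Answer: -I*√101/202 ≈ -0.049752*I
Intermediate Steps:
1/l(P(2, -13)) = 1/(√(-406 + 2)) = 1/(√(-404)) = 1/(2*I*√101) = -I*√101/202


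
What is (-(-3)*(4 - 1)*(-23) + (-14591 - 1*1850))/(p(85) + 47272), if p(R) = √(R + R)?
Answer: -393492128/1117320907 + 8324*√170/1117320907 ≈ -0.35208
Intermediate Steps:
p(R) = √2*√R (p(R) = √(2*R) = √2*√R)
(-(-3)*(4 - 1)*(-23) + (-14591 - 1*1850))/(p(85) + 47272) = (-(-3)*(4 - 1)*(-23) + (-14591 - 1*1850))/(√2*√85 + 47272) = (-(-3)*3*(-23) + (-14591 - 1850))/(√170 + 47272) = (-3*(-3)*(-23) - 16441)/(47272 + √170) = (9*(-23) - 16441)/(47272 + √170) = (-207 - 16441)/(47272 + √170) = -16648/(47272 + √170)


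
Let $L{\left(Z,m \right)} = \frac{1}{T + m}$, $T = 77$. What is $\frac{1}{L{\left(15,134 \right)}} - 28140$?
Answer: $-27929$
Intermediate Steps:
$L{\left(Z,m \right)} = \frac{1}{77 + m}$
$\frac{1}{L{\left(15,134 \right)}} - 28140 = \frac{1}{\frac{1}{77 + 134}} - 28140 = \frac{1}{\frac{1}{211}} - 28140 = 211 - 28140 = -27929$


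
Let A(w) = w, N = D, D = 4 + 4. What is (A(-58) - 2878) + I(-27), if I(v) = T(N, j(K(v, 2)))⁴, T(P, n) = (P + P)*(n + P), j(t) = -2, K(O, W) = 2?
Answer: 84931720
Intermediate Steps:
D = 8
N = 8
T(P, n) = 2*P*(P + n) (T(P, n) = (2*P)*(P + n) = 2*P*(P + n))
I(v) = 84934656 (I(v) = (2*8*(8 - 2))⁴ = (2*8*6)⁴ = 96⁴ = 84934656)
(A(-58) - 2878) + I(-27) = (-58 - 2878) + 84934656 = -2936 + 84934656 = 84931720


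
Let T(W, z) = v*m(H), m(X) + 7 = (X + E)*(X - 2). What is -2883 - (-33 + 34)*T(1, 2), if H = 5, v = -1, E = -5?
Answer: -2890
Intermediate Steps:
m(X) = -7 + (-5 + X)*(-2 + X) (m(X) = -7 + (X - 5)*(X - 2) = -7 + (-5 + X)*(-2 + X))
T(W, z) = 7 (T(W, z) = -(3 + 5**2 - 7*5) = -(3 + 25 - 35) = -1*(-7) = 7)
-2883 - (-33 + 34)*T(1, 2) = -2883 - (-33 + 34)*7 = -2883 - 7 = -2890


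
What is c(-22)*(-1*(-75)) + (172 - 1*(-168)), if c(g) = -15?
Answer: -785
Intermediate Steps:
c(-22)*(-1*(-75)) + (172 - 1*(-168)) = -(-15)*(-75) + (172 - 1*(-168)) = -15*75 + (172 + 168) = -1125 + 340 = -785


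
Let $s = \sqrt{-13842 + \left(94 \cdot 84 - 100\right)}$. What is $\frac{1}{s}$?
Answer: $- \frac{i \sqrt{6046}}{6046} \approx - 0.012861 i$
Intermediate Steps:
$s = i \sqrt{6046}$ ($s = \sqrt{-13842 + \left(7896 - 100\right)} = \sqrt{-13842 + 7796} = \sqrt{-6046} = i \sqrt{6046} \approx 77.756 i$)
$\frac{1}{s} = \frac{1}{i \sqrt{6046}} = - \frac{i \sqrt{6046}}{6046}$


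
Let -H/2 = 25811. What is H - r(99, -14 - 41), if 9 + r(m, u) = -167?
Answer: -51446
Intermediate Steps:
r(m, u) = -176 (r(m, u) = -9 - 167 = -176)
H = -51622 (H = -2*25811 = -51622)
H - r(99, -14 - 41) = -51622 - 1*(-176) = -51622 + 176 = -51446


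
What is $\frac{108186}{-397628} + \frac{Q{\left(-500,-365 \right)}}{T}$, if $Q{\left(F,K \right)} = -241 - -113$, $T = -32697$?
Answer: $- \frac{249032947}{928660194} \approx -0.26816$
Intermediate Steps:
$Q{\left(F,K \right)} = -128$ ($Q{\left(F,K \right)} = -241 + 113 = -128$)
$\frac{108186}{-397628} + \frac{Q{\left(-500,-365 \right)}}{T} = \frac{108186}{-397628} - \frac{128}{-32697} = 108186 \left(- \frac{1}{397628}\right) - - \frac{128}{32697} = - \frac{54093}{198814} + \frac{128}{32697} = - \frac{249032947}{928660194}$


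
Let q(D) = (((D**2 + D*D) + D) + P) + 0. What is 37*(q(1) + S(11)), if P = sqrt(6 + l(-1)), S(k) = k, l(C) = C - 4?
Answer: 555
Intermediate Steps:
l(C) = -4 + C
P = 1 (P = sqrt(6 + (-4 - 1)) = sqrt(6 - 5) = sqrt(1) = 1)
q(D) = 1 + D + 2*D**2 (q(D) = (((D**2 + D*D) + D) + 1) + 0 = (((D**2 + D**2) + D) + 1) + 0 = ((2*D**2 + D) + 1) + 0 = ((D + 2*D**2) + 1) + 0 = (1 + D + 2*D**2) + 0 = 1 + D + 2*D**2)
37*(q(1) + S(11)) = 37*((1 + 1 + 2*1**2) + 11) = 37*((1 + 1 + 2*1) + 11) = 37*((1 + 1 + 2) + 11) = 37*(4 + 11) = 37*15 = 555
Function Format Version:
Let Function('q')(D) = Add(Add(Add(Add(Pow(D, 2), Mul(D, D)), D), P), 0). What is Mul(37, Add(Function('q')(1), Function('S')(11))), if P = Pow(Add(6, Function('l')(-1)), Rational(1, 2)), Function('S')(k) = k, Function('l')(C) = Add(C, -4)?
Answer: 555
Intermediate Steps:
Function('l')(C) = Add(-4, C)
P = 1 (P = Pow(Add(6, Add(-4, -1)), Rational(1, 2)) = Pow(Add(6, -5), Rational(1, 2)) = Pow(1, Rational(1, 2)) = 1)
Function('q')(D) = Add(1, D, Mul(2, Pow(D, 2))) (Function('q')(D) = Add(Add(Add(Add(Pow(D, 2), Mul(D, D)), D), 1), 0) = Add(Add(Add(Add(Pow(D, 2), Pow(D, 2)), D), 1), 0) = Add(Add(Add(Mul(2, Pow(D, 2)), D), 1), 0) = Add(Add(Add(D, Mul(2, Pow(D, 2))), 1), 0) = Add(Add(1, D, Mul(2, Pow(D, 2))), 0) = Add(1, D, Mul(2, Pow(D, 2))))
Mul(37, Add(Function('q')(1), Function('S')(11))) = Mul(37, Add(Add(1, 1, Mul(2, Pow(1, 2))), 11)) = Mul(37, Add(Add(1, 1, Mul(2, 1)), 11)) = Mul(37, Add(Add(1, 1, 2), 11)) = Mul(37, Add(4, 11)) = Mul(37, 15) = 555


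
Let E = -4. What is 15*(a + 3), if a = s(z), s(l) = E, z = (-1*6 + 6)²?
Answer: -15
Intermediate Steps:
z = 0 (z = (-6 + 6)² = 0² = 0)
s(l) = -4
a = -4
15*(a + 3) = 15*(-4 + 3) = 15*(-1) = -15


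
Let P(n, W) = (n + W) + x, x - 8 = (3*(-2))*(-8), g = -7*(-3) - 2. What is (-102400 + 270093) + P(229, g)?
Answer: 167997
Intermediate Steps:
g = 19 (g = 21 - 2 = 19)
x = 56 (x = 8 + (3*(-2))*(-8) = 8 - 6*(-8) = 8 + 48 = 56)
P(n, W) = 56 + W + n (P(n, W) = (n + W) + 56 = (W + n) + 56 = 56 + W + n)
(-102400 + 270093) + P(229, g) = (-102400 + 270093) + (56 + 19 + 229) = 167693 + 304 = 167997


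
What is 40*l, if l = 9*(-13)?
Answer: -4680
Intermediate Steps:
l = -117
40*l = 40*(-117) = -4680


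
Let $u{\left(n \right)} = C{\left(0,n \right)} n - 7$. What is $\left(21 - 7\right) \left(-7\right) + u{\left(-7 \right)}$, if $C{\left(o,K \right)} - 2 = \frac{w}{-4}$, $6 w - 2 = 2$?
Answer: $- \frac{707}{6} \approx -117.83$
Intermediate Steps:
$w = \frac{2}{3}$ ($w = \frac{1}{3} + \frac{1}{6} \cdot 2 = \frac{1}{3} + \frac{1}{3} = \frac{2}{3} \approx 0.66667$)
$C{\left(o,K \right)} = \frac{11}{6}$ ($C{\left(o,K \right)} = 2 + \frac{2}{3 \left(-4\right)} = 2 + \frac{2}{3} \left(- \frac{1}{4}\right) = 2 - \frac{1}{6} = \frac{11}{6}$)
$u{\left(n \right)} = -7 + \frac{11 n}{6}$ ($u{\left(n \right)} = \frac{11 n}{6} - 7 = -7 + \frac{11 n}{6}$)
$\left(21 - 7\right) \left(-7\right) + u{\left(-7 \right)} = \left(21 - 7\right) \left(-7\right) + \left(-7 + \frac{11}{6} \left(-7\right)\right) = 14 \left(-7\right) - \frac{119}{6} = -98 - \frac{119}{6} = - \frac{707}{6}$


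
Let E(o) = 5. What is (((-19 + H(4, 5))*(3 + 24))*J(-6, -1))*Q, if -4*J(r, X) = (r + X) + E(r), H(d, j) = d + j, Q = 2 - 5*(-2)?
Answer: -1620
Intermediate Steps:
Q = 12 (Q = 2 + 10 = 12)
J(r, X) = -5/4 - X/4 - r/4 (J(r, X) = -((r + X) + 5)/4 = -((X + r) + 5)/4 = -(5 + X + r)/4 = -5/4 - X/4 - r/4)
(((-19 + H(4, 5))*(3 + 24))*J(-6, -1))*Q = (((-19 + (4 + 5))*(3 + 24))*(-5/4 - 1/4*(-1) - 1/4*(-6)))*12 = (((-19 + 9)*27)*(-5/4 + 1/4 + 3/2))*12 = (-10*27*(1/2))*12 = -270*1/2*12 = -135*12 = -1620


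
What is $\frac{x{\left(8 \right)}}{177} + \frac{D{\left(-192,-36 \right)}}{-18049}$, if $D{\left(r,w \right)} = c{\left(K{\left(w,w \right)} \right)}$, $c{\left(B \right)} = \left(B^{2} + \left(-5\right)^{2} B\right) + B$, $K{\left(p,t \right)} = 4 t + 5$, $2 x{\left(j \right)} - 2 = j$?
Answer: $- \frac{2689894}{3194673} \approx -0.84199$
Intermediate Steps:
$x{\left(j \right)} = 1 + \frac{j}{2}$
$K{\left(p,t \right)} = 5 + 4 t$
$c{\left(B \right)} = B^{2} + 26 B$ ($c{\left(B \right)} = \left(B^{2} + 25 B\right) + B = B^{2} + 26 B$)
$D{\left(r,w \right)} = \left(5 + 4 w\right) \left(31 + 4 w\right)$ ($D{\left(r,w \right)} = \left(5 + 4 w\right) \left(26 + \left(5 + 4 w\right)\right) = \left(5 + 4 w\right) \left(31 + 4 w\right)$)
$\frac{x{\left(8 \right)}}{177} + \frac{D{\left(-192,-36 \right)}}{-18049} = \frac{1 + \frac{1}{2} \cdot 8}{177} + \frac{\left(5 + 4 \left(-36\right)\right) \left(31 + 4 \left(-36\right)\right)}{-18049} = \left(1 + 4\right) \frac{1}{177} + \left(5 - 144\right) \left(31 - 144\right) \left(- \frac{1}{18049}\right) = 5 \cdot \frac{1}{177} + \left(-139\right) \left(-113\right) \left(- \frac{1}{18049}\right) = \frac{5}{177} + 15707 \left(- \frac{1}{18049}\right) = \frac{5}{177} - \frac{15707}{18049} = - \frac{2689894}{3194673}$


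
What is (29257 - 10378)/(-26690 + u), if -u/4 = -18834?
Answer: 18879/48646 ≈ 0.38809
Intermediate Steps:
u = 75336 (u = -4*(-18834) = 75336)
(29257 - 10378)/(-26690 + u) = (29257 - 10378)/(-26690 + 75336) = 18879/48646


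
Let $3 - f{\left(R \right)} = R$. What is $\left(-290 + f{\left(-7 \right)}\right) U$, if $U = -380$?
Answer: $106400$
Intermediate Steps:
$f{\left(R \right)} = 3 - R$
$\left(-290 + f{\left(-7 \right)}\right) U = \left(-290 + \left(3 - -7\right)\right) \left(-380\right) = \left(-290 + \left(3 + 7\right)\right) \left(-380\right) = \left(-290 + 10\right) \left(-380\right) = \left(-280\right) \left(-380\right) = 106400$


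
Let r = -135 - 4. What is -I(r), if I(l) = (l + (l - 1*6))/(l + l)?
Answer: -142/139 ≈ -1.0216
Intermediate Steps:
r = -139
I(l) = (-6 + 2*l)/(2*l) (I(l) = (l + (l - 6))/((2*l)) = (l + (-6 + l))*(1/(2*l)) = (-6 + 2*l)*(1/(2*l)) = (-6 + 2*l)/(2*l))
-I(r) = -(-3 - 139)/(-139) = -(-1)*(-142)/139 = -1*142/139 = -142/139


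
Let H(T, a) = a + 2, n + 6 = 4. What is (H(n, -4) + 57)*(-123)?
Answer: -6765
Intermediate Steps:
n = -2 (n = -6 + 4 = -2)
H(T, a) = 2 + a
(H(n, -4) + 57)*(-123) = ((2 - 4) + 57)*(-123) = (-2 + 57)*(-123) = 55*(-123) = -6765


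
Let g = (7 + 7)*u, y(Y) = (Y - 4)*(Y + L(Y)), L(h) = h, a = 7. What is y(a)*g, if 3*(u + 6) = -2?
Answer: -3920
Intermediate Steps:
u = -20/3 (u = -6 + (1/3)*(-2) = -6 - 2/3 = -20/3 ≈ -6.6667)
y(Y) = 2*Y*(-4 + Y) (y(Y) = (Y - 4)*(Y + Y) = (-4 + Y)*(2*Y) = 2*Y*(-4 + Y))
g = -280/3 (g = (7 + 7)*(-20/3) = 14*(-20/3) = -280/3 ≈ -93.333)
y(a)*g = (2*7*(-4 + 7))*(-280/3) = (2*7*3)*(-280/3) = 42*(-280/3) = -3920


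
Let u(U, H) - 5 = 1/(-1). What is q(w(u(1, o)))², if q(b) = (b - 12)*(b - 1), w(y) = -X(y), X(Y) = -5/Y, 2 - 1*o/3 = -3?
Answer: 1849/256 ≈ 7.2227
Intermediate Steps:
o = 15 (o = 6 - 3*(-3) = 6 + 9 = 15)
u(U, H) = 4 (u(U, H) = 5 + 1/(-1) = 5 - 1 = 4)
w(y) = 5/y (w(y) = -(-5)/y = 5/y)
q(b) = (-1 + b)*(-12 + b) (q(b) = (-12 + b)*(-1 + b) = (-1 + b)*(-12 + b))
q(w(u(1, o)))² = (12 + (5/4)² - 65/4)² = (12 + (5*(¼))² - 65/4)² = (12 + (5/4)² - 13*5/4)² = (12 + 25/16 - 65/4)² = (-43/16)² = 1849/256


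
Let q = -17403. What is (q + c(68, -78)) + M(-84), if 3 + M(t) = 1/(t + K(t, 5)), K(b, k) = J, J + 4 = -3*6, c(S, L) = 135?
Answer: -1830727/106 ≈ -17271.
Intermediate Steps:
J = -22 (J = -4 - 3*6 = -4 - 18 = -22)
K(b, k) = -22
M(t) = -3 + 1/(-22 + t) (M(t) = -3 + 1/(t - 22) = -3 + 1/(-22 + t))
(q + c(68, -78)) + M(-84) = (-17403 + 135) + (67 - 3*(-84))/(-22 - 84) = -17268 + (67 + 252)/(-106) = -17268 - 1/106*319 = -17268 - 319/106 = -1830727/106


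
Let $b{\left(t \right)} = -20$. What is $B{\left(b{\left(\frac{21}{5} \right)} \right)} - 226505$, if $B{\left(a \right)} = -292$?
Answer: $-226797$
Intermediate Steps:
$B{\left(b{\left(\frac{21}{5} \right)} \right)} - 226505 = -292 - 226505 = -226797$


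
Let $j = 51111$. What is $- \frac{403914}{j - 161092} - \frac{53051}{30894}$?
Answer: $\frac{6643917085}{3397753014} \approx 1.9554$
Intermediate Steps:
$- \frac{403914}{j - 161092} - \frac{53051}{30894} = - \frac{403914}{51111 - 161092} - \frac{53051}{30894} = - \frac{403914}{-109981} - \frac{53051}{30894} = \left(-403914\right) \left(- \frac{1}{109981}\right) - \frac{53051}{30894} = \frac{403914}{109981} - \frac{53051}{30894} = \frac{6643917085}{3397753014}$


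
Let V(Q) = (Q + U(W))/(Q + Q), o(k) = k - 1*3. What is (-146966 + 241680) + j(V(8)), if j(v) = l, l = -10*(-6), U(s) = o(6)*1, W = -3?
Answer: 94774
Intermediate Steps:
o(k) = -3 + k (o(k) = k - 3 = -3 + k)
U(s) = 3 (U(s) = (-3 + 6)*1 = 3*1 = 3)
V(Q) = (3 + Q)/(2*Q) (V(Q) = (Q + 3)/(Q + Q) = (3 + Q)/((2*Q)) = (3 + Q)*(1/(2*Q)) = (3 + Q)/(2*Q))
l = 60
j(v) = 60
(-146966 + 241680) + j(V(8)) = (-146966 + 241680) + 60 = 94714 + 60 = 94774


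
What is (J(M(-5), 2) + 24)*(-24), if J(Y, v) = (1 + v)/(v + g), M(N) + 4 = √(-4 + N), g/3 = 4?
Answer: -4068/7 ≈ -581.14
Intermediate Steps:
g = 12 (g = 3*4 = 12)
M(N) = -4 + √(-4 + N)
J(Y, v) = (1 + v)/(12 + v) (J(Y, v) = (1 + v)/(v + 12) = (1 + v)/(12 + v))
(J(M(-5), 2) + 24)*(-24) = ((1 + 2)/(12 + 2) + 24)*(-24) = (3/14 + 24)*(-24) = (339/14)*(-24) = -4068/7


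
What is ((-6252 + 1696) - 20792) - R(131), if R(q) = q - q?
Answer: -25348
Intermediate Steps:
R(q) = 0
((-6252 + 1696) - 20792) - R(131) = ((-6252 + 1696) - 20792) - 1*0 = (-4556 - 20792) + 0 = -25348 + 0 = -25348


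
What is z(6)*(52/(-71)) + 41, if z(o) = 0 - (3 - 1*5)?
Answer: 2807/71 ≈ 39.535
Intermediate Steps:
z(o) = 2 (z(o) = 0 - (3 - 5) = 0 - 1*(-2) = 0 + 2 = 2)
z(6)*(52/(-71)) + 41 = 2*(52/(-71)) + 41 = 2*(52*(-1/71)) + 41 = 2*(-52/71) + 41 = -104/71 + 41 = 2807/71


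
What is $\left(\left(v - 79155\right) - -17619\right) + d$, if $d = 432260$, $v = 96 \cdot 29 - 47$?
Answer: $373461$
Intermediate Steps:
$v = 2737$ ($v = 2784 - 47 = 2737$)
$\left(\left(v - 79155\right) - -17619\right) + d = \left(\left(2737 - 79155\right) - -17619\right) + 432260 = \left(-76418 + 17619\right) + 432260 = -58799 + 432260 = 373461$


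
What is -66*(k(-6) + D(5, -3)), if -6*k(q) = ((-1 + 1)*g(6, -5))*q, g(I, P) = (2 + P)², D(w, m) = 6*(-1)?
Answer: 396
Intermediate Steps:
D(w, m) = -6
k(q) = 0 (k(q) = -(-1 + 1)*(2 - 5)²*q/6 = -0*(-3)²*q/6 = -0*9*q/6 = -0*q = -⅙*0 = 0)
-66*(k(-6) + D(5, -3)) = -66*(0 - 6) = -66*(-6) = 396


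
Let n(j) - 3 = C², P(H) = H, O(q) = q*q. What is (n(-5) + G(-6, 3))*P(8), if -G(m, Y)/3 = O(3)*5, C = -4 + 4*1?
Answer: -1056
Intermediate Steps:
O(q) = q²
C = 0 (C = -4 + 4 = 0)
G(m, Y) = -135 (G(m, Y) = -3*3²*5 = -27*5 = -3*45 = -135)
n(j) = 3 (n(j) = 3 + 0² = 3 + 0 = 3)
(n(-5) + G(-6, 3))*P(8) = (3 - 135)*8 = -132*8 = -1056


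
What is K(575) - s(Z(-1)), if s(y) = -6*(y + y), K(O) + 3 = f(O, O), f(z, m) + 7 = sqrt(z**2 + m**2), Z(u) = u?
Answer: -22 + 575*sqrt(2) ≈ 791.17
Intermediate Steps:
f(z, m) = -7 + sqrt(m**2 + z**2) (f(z, m) = -7 + sqrt(z**2 + m**2) = -7 + sqrt(m**2 + z**2))
K(O) = -10 + sqrt(2)*sqrt(O**2) (K(O) = -3 + (-7 + sqrt(O**2 + O**2)) = -3 + (-7 + sqrt(2*O**2)) = -3 + (-7 + sqrt(2)*sqrt(O**2)) = -10 + sqrt(2)*sqrt(O**2))
s(y) = -12*y
K(575) - s(Z(-1)) = (-10 + sqrt(2)*sqrt(575**2)) - (-12)*(-1) = (-10 + sqrt(2)*sqrt(330625)) - 1*12 = (-10 + sqrt(2)*575) - 12 = (-10 + 575*sqrt(2)) - 12 = -22 + 575*sqrt(2)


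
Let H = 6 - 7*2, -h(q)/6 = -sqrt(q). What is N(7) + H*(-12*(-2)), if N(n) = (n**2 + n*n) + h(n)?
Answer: -94 + 6*sqrt(7) ≈ -78.125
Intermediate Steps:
h(q) = 6*sqrt(q) (h(q) = -(-6)*sqrt(q) = 6*sqrt(q))
H = -8 (H = 6 - 14 = -8)
N(n) = 2*n**2 + 6*sqrt(n) (N(n) = (n**2 + n*n) + 6*sqrt(n) = (n**2 + n**2) + 6*sqrt(n) = 2*n**2 + 6*sqrt(n))
N(7) + H*(-12*(-2)) = (2*7**2 + 6*sqrt(7)) - (-96)*(-2) = (2*49 + 6*sqrt(7)) - 8*24 = (98 + 6*sqrt(7)) - 192 = -94 + 6*sqrt(7)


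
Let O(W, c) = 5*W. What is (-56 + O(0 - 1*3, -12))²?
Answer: 5041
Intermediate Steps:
(-56 + O(0 - 1*3, -12))² = (-56 + 5*(0 - 1*3))² = (-56 + 5*(0 - 3))² = (-56 + 5*(-3))² = (-56 - 15)² = (-71)² = 5041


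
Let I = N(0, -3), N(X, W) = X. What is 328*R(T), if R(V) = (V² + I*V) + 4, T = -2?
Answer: 2624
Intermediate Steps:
I = 0
R(V) = 4 + V² (R(V) = (V² + 0*V) + 4 = (V² + 0) + 4 = V² + 4 = 4 + V²)
328*R(T) = 328*(4 + (-2)²) = 328*(4 + 4) = 328*8 = 2624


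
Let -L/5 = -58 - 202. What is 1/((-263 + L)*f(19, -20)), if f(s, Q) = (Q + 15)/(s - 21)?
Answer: 2/5185 ≈ 0.00038573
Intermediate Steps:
f(s, Q) = (15 + Q)/(-21 + s)
L = 1300 (L = -5*(-58 - 202) = -5*(-260) = 1300)
1/((-263 + L)*f(19, -20)) = 1/((-263 + 1300)*((15 - 20)/(-21 + 19))) = 1/(1037*(-5/(-2))) = 1/(1037*(-½*(-5))) = 1/(1037*(5/2)) = 1/(5185/2) = 2/5185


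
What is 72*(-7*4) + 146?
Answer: -1870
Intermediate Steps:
72*(-7*4) + 146 = 72*(-28) + 146 = -2016 + 146 = -1870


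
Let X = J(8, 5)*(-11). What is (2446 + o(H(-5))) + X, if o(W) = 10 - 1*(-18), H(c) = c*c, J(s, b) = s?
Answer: 2386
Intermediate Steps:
H(c) = c²
o(W) = 28 (o(W) = 10 + 18 = 28)
X = -88 (X = 8*(-11) = -88)
(2446 + o(H(-5))) + X = (2446 + 28) - 88 = 2474 - 88 = 2386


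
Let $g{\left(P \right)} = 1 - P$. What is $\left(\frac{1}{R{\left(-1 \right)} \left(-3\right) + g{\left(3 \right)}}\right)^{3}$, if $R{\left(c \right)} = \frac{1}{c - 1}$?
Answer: $-8$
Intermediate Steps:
$R{\left(c \right)} = \frac{1}{-1 + c}$
$\left(\frac{1}{R{\left(-1 \right)} \left(-3\right) + g{\left(3 \right)}}\right)^{3} = \left(\frac{1}{\frac{1}{-1 - 1} \left(-3\right) + \left(1 - 3\right)}\right)^{3} = \left(\frac{1}{\frac{1}{-2} \left(-3\right) + \left(1 - 3\right)}\right)^{3} = \left(\frac{1}{\left(- \frac{1}{2}\right) \left(-3\right) - 2}\right)^{3} = \left(\frac{1}{\frac{3}{2} - 2}\right)^{3} = \left(\frac{1}{- \frac{1}{2}}\right)^{3} = \left(-2\right)^{3} = -8$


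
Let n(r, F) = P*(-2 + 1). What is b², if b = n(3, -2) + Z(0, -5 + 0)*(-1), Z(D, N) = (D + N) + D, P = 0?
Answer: 25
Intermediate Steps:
n(r, F) = 0 (n(r, F) = 0*(-2 + 1) = 0*(-1) = 0)
Z(D, N) = N + 2*D
b = 5 (b = 0 + ((-5 + 0) + 2*0)*(-1) = 0 + (-5 + 0)*(-1) = 0 - 5*(-1) = 0 + 5 = 5)
b² = 5² = 25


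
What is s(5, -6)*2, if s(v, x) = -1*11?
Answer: -22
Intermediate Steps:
s(v, x) = -11
s(5, -6)*2 = -11*2 = -22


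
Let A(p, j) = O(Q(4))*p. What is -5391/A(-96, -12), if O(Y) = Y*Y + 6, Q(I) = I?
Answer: 1797/704 ≈ 2.5526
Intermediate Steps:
O(Y) = 6 + Y² (O(Y) = Y² + 6 = 6 + Y²)
A(p, j) = 22*p (A(p, j) = (6 + 4²)*p = (6 + 16)*p = 22*p)
-5391/A(-96, -12) = -5391/(22*(-96)) = -5391/(-2112) = -5391*(-1/2112) = 1797/704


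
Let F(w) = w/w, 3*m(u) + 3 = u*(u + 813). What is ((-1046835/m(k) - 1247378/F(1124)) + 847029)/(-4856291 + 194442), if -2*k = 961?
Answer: 255841275853/2979280473373 ≈ 0.085873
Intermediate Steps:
k = -961/2 (k = -1/2*961 = -961/2 ≈ -480.50)
m(u) = -1 + u*(813 + u)/3 (m(u) = -1 + (u*(u + 813))/3 = -1 + (u*(813 + u))/3 = -1 + u*(813 + u)/3)
F(w) = 1
((-1046835/m(k) - 1247378/F(1124)) + 847029)/(-4856291 + 194442) = ((-1046835/(-1 + 271*(-961/2) + (-961/2)**2/3) - 1247378/1) + 847029)/(-4856291 + 194442) = ((-1046835/(-1 - 260431/2 + (1/3)*(923521/4)) - 1247378*1) + 847029)/(-4661849) = ((-1046835/(-1 - 260431/2 + 923521/12) - 1247378) + 847029)*(-1/4661849) = ((-1046835/(-639077/12) - 1247378) + 847029)*(-1/4661849) = ((-1046835*(-12/639077) - 1247378) + 847029)*(-1/4661849) = ((12562020/639077 - 1247378) + 847029)*(-1/4661849) = (-797158028086/639077 + 847029)*(-1/4661849) = -255841275853/639077*(-1/4661849) = 255841275853/2979280473373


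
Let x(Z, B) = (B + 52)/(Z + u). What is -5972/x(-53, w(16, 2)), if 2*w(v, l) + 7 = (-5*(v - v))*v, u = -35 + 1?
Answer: 1039128/97 ≈ 10713.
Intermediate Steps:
u = -34
w(v, l) = -7/2 (w(v, l) = -7/2 + ((-5*(v - v))*v)/2 = -7/2 + ((-5*0)*v)/2 = -7/2 + (0*v)/2 = -7/2 + (½)*0 = -7/2 + 0 = -7/2)
x(Z, B) = (52 + B)/(-34 + Z) (x(Z, B) = (B + 52)/(Z - 34) = (52 + B)/(-34 + Z))
-5972/x(-53, w(16, 2)) = -5972*(-34 - 53)/(52 - 7/2) = -5972/((97/2)/(-87)) = -5972/((-1/87*97/2)) = -5972/(-97/174) = -5972*(-174/97) = 1039128/97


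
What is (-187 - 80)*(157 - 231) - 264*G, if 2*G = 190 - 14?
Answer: -3474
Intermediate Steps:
G = 88 (G = (190 - 14)/2 = (½)*176 = 88)
(-187 - 80)*(157 - 231) - 264*G = (-187 - 80)*(157 - 231) - 264*88 = -267*(-74) - 23232 = 19758 - 23232 = -3474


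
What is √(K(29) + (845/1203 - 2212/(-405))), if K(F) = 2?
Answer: √2658423485/18045 ≈ 2.8573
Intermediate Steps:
√(K(29) + (845/1203 - 2212/(-405))) = √(2 + (845/1203 - 2212/(-405))) = √(2 + (845*(1/1203) - 2212*(-1/405))) = √(2 + (845/1203 + 2212/405)) = √(2 + 1001087/162405) = √(1325897/162405) = √2658423485/18045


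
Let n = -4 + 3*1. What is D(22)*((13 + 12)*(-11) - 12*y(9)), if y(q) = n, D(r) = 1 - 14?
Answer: 3419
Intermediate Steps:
D(r) = -13
n = -1 (n = -4 + 3 = -1)
y(q) = -1
D(22)*((13 + 12)*(-11) - 12*y(9)) = -13*((13 + 12)*(-11) - 12*(-1)) = -13*(25*(-11) + 12) = -13*(-275 + 12) = -13*(-263) = 3419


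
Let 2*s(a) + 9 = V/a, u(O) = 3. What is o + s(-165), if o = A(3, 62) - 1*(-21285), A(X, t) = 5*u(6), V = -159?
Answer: 1171279/55 ≈ 21296.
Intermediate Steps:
s(a) = -9/2 - 159/(2*a) (s(a) = -9/2 + (-159/a)/2 = -9/2 - 159/(2*a))
A(X, t) = 15 (A(X, t) = 5*3 = 15)
o = 21300 (o = 15 - 1*(-21285) = 15 + 21285 = 21300)
o + s(-165) = 21300 + (3/2)*(-53 - 3*(-165))/(-165) = 21300 + (3/2)*(-1/165)*(-53 + 495) = 21300 + (3/2)*(-1/165)*442 = 21300 - 221/55 = 1171279/55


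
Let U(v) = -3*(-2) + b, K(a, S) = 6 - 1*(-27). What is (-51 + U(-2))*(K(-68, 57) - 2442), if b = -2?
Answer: 113223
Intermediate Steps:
K(a, S) = 33 (K(a, S) = 6 + 27 = 33)
U(v) = 4 (U(v) = -3*(-2) - 2 = 6 - 2 = 4)
(-51 + U(-2))*(K(-68, 57) - 2442) = (-51 + 4)*(33 - 2442) = -47*(-2409) = 113223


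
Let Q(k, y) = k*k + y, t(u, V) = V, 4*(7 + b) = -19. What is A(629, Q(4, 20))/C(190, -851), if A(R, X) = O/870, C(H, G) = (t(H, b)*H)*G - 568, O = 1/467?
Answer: 1/771662330955 ≈ 1.2959e-12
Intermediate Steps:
b = -47/4 (b = -7 + (¼)*(-19) = -7 - 19/4 = -47/4 ≈ -11.750)
O = 1/467 ≈ 0.0021413
Q(k, y) = y + k² (Q(k, y) = k² + y = y + k²)
C(H, G) = -568 - 47*G*H/4 (C(H, G) = (-47*H/4)*G - 568 = -47*G*H/4 - 568 = -568 - 47*G*H/4)
A(R, X) = 1/406290 (A(R, X) = (1/467)/870 = (1/467)*(1/870) = 1/406290)
A(629, Q(4, 20))/C(190, -851) = 1/(406290*(-568 - 47/4*(-851)*190)) = 1/(406290*(-568 + 3799715/2)) = 1/(406290*(3798579/2)) = (1/406290)*(2/3798579) = 1/771662330955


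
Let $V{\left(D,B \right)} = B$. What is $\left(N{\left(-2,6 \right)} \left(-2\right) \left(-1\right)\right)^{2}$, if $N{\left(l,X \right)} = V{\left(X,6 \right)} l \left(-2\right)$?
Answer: $2304$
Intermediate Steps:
$N{\left(l,X \right)} = - 12 l$ ($N{\left(l,X \right)} = 6 l \left(-2\right) = - 12 l$)
$\left(N{\left(-2,6 \right)} \left(-2\right) \left(-1\right)\right)^{2} = \left(\left(-12\right) \left(-2\right) \left(-2\right) \left(-1\right)\right)^{2} = \left(24 \left(-2\right) \left(-1\right)\right)^{2} = \left(\left(-48\right) \left(-1\right)\right)^{2} = 48^{2} = 2304$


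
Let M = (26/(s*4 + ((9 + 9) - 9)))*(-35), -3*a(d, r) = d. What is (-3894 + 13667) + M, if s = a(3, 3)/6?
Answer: 48319/5 ≈ 9663.8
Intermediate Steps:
a(d, r) = -d/3
s = -1/6 (s = -1/3*3/6 = -1*1/6 = -1/6 ≈ -0.16667)
M = -546/5 (M = (26/(-1/6*4 + ((9 + 9) - 9)))*(-35) = (26/(-2/3 + (18 - 9)))*(-35) = (26/(-2/3 + 9))*(-35) = (26/(25/3))*(-35) = (26*(3/25))*(-35) = (78/25)*(-35) = -546/5 ≈ -109.20)
(-3894 + 13667) + M = (-3894 + 13667) - 546/5 = 9773 - 546/5 = 48319/5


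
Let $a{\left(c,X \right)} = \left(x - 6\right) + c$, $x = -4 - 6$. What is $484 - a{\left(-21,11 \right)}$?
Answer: $521$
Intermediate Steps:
$x = -10$ ($x = -4 - 6 = -10$)
$a{\left(c,X \right)} = -16 + c$ ($a{\left(c,X \right)} = \left(-10 - 6\right) + c = -16 + c$)
$484 - a{\left(-21,11 \right)} = 484 - \left(-16 - 21\right) = 484 - -37 = 484 + 37 = 521$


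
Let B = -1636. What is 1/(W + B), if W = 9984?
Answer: 1/8348 ≈ 0.00011979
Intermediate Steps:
1/(W + B) = 1/(9984 - 1636) = 1/8348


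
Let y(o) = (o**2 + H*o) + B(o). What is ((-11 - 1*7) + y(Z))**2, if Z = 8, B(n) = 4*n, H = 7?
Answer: 17956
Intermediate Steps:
y(o) = o**2 + 11*o (y(o) = (o**2 + 7*o) + 4*o = o**2 + 11*o)
((-11 - 1*7) + y(Z))**2 = ((-11 - 1*7) + 8*(11 + 8))**2 = ((-11 - 7) + 8*19)**2 = (-18 + 152)**2 = 134**2 = 17956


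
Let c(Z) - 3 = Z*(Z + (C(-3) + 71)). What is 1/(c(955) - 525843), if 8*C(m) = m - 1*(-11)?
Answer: 1/454945 ≈ 2.1981e-6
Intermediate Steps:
C(m) = 11/8 + m/8 (C(m) = (m - 1*(-11))/8 = (m + 11)/8 = (11 + m)/8 = 11/8 + m/8)
c(Z) = 3 + Z*(72 + Z) (c(Z) = 3 + Z*(Z + ((11/8 + (⅛)*(-3)) + 71)) = 3 + Z*(Z + ((11/8 - 3/8) + 71)) = 3 + Z*(Z + (1 + 71)) = 3 + Z*(Z + 72) = 3 + Z*(72 + Z))
1/(c(955) - 525843) = 1/((3 + 955² + 72*955) - 525843) = 1/((3 + 912025 + 68760) - 525843) = 1/(980788 - 525843) = 1/454945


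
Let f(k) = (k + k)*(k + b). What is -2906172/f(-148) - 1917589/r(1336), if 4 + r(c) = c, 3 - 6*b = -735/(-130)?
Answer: -5160637913/3427236 ≈ -1505.8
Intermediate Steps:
b = -23/52 (b = ½ - (-245)/(2*(-130)) = ½ - (-245)*(-1)/(2*130) = ½ - ⅙*147/26 = ½ - 49/52 = -23/52 ≈ -0.44231)
f(k) = 2*k*(-23/52 + k) (f(k) = (k + k)*(k - 23/52) = (2*k)*(-23/52 + k) = 2*k*(-23/52 + k))
r(c) = -4 + c
-2906172/f(-148) - 1917589/r(1336) = -2906172*(-13/(74*(-23 + 52*(-148)))) - 1917589/(-4 + 1336) = -2906172*(-13/(74*(-23 - 7696))) - 1917589/1332 = -2906172/((1/26)*(-148)*(-7719)) - 1917589*1/1332 = -2906172/571206/13 - 1917589/1332 = -2906172*13/571206 - 1917589/1332 = -6296706/95201 - 1917589/1332 = -5160637913/3427236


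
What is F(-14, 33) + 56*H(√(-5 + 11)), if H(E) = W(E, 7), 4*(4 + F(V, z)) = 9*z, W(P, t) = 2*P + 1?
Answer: 505/4 + 112*√6 ≈ 400.59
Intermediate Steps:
W(P, t) = 1 + 2*P
F(V, z) = -4 + 9*z/4 (F(V, z) = -4 + (9*z)/4 = -4 + 9*z/4)
H(E) = 1 + 2*E
F(-14, 33) + 56*H(√(-5 + 11)) = (-4 + (9/4)*33) + 56*(1 + 2*√(-5 + 11)) = (-4 + 297/4) + 56*(1 + 2*√6) = 281/4 + (56 + 112*√6) = 505/4 + 112*√6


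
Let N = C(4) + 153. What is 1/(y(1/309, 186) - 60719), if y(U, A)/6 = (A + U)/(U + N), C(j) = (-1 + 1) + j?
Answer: -24257/1472688358 ≈ -1.6471e-5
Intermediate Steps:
C(j) = j (C(j) = 0 + j = j)
N = 157 (N = 4 + 153 = 157)
y(U, A) = 6*(A + U)/(157 + U) (y(U, A) = 6*((A + U)/(U + 157)) = 6*((A + U)/(157 + U)) = 6*(A + U)/(157 + U))
1/(y(1/309, 186) - 60719) = 1/(6*(186 + 1/309)/(157 + 1/309) - 60719) = 1/(6*(57475/309)/(48514/309) - 60719) = 1/(6*(309/48514)*(57475/309) - 60719) = 1/(172425/24257 - 60719) = 1/(-1472688358/24257) = -24257/1472688358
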